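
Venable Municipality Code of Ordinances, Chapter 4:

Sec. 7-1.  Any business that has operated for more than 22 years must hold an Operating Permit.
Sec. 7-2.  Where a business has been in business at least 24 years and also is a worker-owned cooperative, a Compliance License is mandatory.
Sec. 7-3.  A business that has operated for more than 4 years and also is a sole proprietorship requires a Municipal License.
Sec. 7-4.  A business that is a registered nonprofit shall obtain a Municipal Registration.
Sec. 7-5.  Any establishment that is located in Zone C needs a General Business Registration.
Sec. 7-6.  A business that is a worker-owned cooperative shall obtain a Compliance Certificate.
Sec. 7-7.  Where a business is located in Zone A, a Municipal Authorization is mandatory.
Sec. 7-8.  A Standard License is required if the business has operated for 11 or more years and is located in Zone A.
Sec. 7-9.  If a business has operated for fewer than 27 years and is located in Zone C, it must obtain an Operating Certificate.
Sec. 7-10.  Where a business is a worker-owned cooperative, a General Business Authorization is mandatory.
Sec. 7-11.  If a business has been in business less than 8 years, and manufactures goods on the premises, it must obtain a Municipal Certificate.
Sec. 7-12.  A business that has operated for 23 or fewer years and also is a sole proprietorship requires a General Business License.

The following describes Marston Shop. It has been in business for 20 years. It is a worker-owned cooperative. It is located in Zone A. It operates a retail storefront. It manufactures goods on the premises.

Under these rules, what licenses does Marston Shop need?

Compliance Certificate, General Business Authorization, Municipal Authorization, Standard License

Sec. 7-1. years in business 20 ≤ 22 → Operating Permit not required.
Sec. 7-2. years in business 20 < 24; is a worker-owned cooperative → Compliance License not required.
Sec. 7-3. years in business 20 > 4; is a worker-owned cooperative (not: is a sole proprietorship) → Municipal License not required.
Sec. 7-4. is a worker-owned cooperative (not: is a registered nonprofit) → Municipal Registration not required.
Sec. 7-5. is located in Zone A (not: is located in Zone C) → General Business Registration not required.
Sec. 7-6. is a worker-owned cooperative → Compliance Certificate required.
Sec. 7-7. is located in Zone A → Municipal Authorization required.
Sec. 7-8. years in business 20 ≥ 11; is located in Zone A → Standard License required.
Sec. 7-9. years in business 20 < 27; is located in Zone A (not: is located in Zone C) → Operating Certificate not required.
Sec. 7-10. is a worker-owned cooperative → General Business Authorization required.
Sec. 7-11. years in business 20 ≥ 8; manufactures goods on the premises → Municipal Certificate not required.
Sec. 7-12. years in business 20 ≤ 23; is a worker-owned cooperative (not: is a sole proprietorship) → General Business License not required.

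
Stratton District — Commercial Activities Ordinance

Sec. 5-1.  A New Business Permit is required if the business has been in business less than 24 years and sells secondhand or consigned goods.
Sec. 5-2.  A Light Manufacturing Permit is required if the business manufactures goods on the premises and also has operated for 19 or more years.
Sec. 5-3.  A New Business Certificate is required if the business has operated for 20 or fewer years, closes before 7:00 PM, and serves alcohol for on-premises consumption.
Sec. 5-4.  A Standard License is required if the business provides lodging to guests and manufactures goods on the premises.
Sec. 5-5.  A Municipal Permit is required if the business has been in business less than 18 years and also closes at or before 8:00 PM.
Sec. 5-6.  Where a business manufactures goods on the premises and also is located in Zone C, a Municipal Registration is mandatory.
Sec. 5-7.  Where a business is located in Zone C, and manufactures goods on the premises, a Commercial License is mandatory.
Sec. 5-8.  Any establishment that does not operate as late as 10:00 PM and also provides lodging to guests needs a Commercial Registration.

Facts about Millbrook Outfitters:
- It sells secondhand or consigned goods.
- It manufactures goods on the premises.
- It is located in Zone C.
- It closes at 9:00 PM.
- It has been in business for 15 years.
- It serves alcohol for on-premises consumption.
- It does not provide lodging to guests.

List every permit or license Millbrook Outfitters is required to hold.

Sec. 5-1. years in business 15 < 24; sells secondhand or consigned goods → New Business Permit required.
Sec. 5-2. manufactures goods on the premises; years in business 15 < 19 → Light Manufacturing Permit not required.
Sec. 5-3. years in business 15 ≤ 20; closes 9:00 PM, after 7:00 PM; serves alcohol for on-premises consumption → New Business Certificate not required.
Sec. 5-4. does not provide lodging to guests; manufactures goods on the premises → Standard License not required.
Sec. 5-5. years in business 15 < 18; closes 9:00 PM, after 8:00 PM → Municipal Permit not required.
Sec. 5-6. manufactures goods on the premises; is located in Zone C → Municipal Registration required.
Sec. 5-7. is located in Zone C; manufactures goods on the premises → Commercial License required.
Sec. 5-8. closes 9:00 PM, at/before 10:00 PM; does not provide lodging to guests → Commercial Registration not required.

Commercial License, Municipal Registration, New Business Permit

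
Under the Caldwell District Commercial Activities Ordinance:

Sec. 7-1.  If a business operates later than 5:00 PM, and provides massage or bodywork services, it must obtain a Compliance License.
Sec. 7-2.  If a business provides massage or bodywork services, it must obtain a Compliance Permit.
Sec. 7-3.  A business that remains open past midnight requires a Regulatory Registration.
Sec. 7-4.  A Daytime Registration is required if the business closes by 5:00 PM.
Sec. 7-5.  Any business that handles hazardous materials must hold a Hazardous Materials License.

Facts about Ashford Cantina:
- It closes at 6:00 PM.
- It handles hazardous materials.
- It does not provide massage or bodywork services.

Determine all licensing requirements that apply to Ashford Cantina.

Hazardous Materials License

Sec. 7-1. closes 6:00 PM, after 5:00 PM; does not provide massage or bodywork services → Compliance License not required.
Sec. 7-2. does not provide massage or bodywork services → Compliance Permit not required.
Sec. 7-3. closes 6:00 PM, at/before midnight → Regulatory Registration not required.
Sec. 7-4. closes 6:00 PM, after 5:00 PM → Daytime Registration not required.
Sec. 7-5. handles hazardous materials → Hazardous Materials License required.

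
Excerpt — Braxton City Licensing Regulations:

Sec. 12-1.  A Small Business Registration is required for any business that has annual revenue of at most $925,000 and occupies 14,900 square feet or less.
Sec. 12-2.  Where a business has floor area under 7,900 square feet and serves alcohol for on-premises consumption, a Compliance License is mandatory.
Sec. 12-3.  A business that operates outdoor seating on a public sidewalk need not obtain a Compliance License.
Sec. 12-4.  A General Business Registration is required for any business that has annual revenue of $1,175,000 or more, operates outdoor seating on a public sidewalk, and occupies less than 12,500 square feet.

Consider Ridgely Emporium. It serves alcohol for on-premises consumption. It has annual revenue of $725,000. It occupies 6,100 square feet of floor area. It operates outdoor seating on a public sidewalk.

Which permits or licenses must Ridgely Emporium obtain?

Small Business Registration

Sec. 12-1. revenue $725,000 ≤ $925,000; floor area 6,100 square feet ≤ 14,900 square feet → Small Business Registration required.
Sec. 12-2. floor area 6,100 square feet < 7,900 square feet; serves alcohol for on-premises consumption → Compliance License required.
Sec. 12-3. operates outdoor seating on a public sidewalk → exempt from Compliance License.
Sec. 12-4. revenue $725,000 < $1,175,000; operates outdoor seating on a public sidewalk; floor area 6,100 square feet < 12,500 square feet → General Business Registration not required.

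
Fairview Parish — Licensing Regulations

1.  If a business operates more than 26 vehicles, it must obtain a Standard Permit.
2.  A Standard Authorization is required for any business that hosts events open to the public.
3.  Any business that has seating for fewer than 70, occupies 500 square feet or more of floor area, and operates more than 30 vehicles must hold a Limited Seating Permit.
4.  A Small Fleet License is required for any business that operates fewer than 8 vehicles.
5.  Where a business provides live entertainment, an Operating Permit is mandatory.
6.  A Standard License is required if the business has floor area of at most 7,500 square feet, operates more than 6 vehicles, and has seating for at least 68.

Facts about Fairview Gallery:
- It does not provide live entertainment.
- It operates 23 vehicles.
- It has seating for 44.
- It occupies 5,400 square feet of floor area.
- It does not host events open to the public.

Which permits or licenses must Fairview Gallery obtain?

1. vehicles 23 ≤ 26 → Standard Permit not required.
2. does not host events open to the public → Standard Authorization not required.
3. seating 44 < 70; floor area 5,400 square feet ≥ 500 square feet; vehicles 23 ≤ 30 → Limited Seating Permit not required.
4. vehicles 23 ≥ 8 → Small Fleet License not required.
5. does not provide live entertainment → Operating Permit not required.
6. floor area 5,400 square feet ≤ 7,500 square feet; vehicles 23 > 6; seating 44 < 68 → Standard License not required.

None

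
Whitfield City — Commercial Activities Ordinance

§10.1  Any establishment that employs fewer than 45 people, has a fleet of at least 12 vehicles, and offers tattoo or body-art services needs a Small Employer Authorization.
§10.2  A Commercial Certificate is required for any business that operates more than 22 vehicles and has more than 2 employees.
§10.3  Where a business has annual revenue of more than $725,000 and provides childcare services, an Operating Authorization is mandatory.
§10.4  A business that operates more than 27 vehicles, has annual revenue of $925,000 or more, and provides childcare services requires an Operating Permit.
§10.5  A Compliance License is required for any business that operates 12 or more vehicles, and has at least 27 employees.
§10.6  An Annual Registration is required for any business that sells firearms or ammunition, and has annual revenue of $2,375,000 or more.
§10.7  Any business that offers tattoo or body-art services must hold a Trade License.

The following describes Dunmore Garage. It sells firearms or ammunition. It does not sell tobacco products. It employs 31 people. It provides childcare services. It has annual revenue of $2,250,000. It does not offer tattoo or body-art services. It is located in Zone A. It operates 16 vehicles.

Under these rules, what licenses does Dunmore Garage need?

Compliance License, Operating Authorization

§10.1 employees 31 < 45; vehicles 16 ≥ 12; does not offer tattoo or body-art services → Small Employer Authorization not required.
§10.2 vehicles 16 ≤ 22; employees 31 > 2 → Commercial Certificate not required.
§10.3 revenue $2,250,000 > $725,000; provides childcare services → Operating Authorization required.
§10.4 vehicles 16 ≤ 27; revenue $2,250,000 ≥ $925,000; provides childcare services → Operating Permit not required.
§10.5 vehicles 16 ≥ 12; employees 31 ≥ 27 → Compliance License required.
§10.6 sells firearms or ammunition; revenue $2,250,000 < $2,375,000 → Annual Registration not required.
§10.7 does not offer tattoo or body-art services → Trade License not required.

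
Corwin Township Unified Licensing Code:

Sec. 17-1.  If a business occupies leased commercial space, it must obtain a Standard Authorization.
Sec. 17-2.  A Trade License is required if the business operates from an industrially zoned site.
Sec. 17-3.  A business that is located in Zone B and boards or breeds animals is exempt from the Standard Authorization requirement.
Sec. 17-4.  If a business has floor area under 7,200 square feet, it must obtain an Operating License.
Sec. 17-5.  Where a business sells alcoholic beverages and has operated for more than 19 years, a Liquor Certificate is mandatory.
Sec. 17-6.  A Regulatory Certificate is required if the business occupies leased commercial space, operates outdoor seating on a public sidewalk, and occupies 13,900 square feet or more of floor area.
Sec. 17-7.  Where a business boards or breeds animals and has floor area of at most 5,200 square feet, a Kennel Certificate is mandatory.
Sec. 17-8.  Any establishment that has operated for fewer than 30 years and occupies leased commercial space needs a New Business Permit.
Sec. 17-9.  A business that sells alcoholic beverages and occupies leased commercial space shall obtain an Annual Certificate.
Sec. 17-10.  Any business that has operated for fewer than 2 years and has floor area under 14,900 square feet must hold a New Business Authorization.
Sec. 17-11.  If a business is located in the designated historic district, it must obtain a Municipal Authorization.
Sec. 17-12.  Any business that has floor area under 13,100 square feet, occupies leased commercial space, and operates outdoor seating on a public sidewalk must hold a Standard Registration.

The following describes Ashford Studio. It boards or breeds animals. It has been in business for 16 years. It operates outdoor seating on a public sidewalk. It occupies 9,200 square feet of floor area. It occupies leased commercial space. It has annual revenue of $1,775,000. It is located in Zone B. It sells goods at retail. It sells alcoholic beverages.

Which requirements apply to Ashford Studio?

Sec. 17-1. occupies leased commercial space → Standard Authorization required.
Sec. 17-2. occupies leased commercial space (not: operates from an industrially zoned site) → Trade License not required.
Sec. 17-3. is located in Zone B; boards or breeds animals → exempt from Standard Authorization.
Sec. 17-4. floor area 9,200 square feet ≥ 7,200 square feet → Operating License not required.
Sec. 17-5. sells alcoholic beverages; years in business 16 ≤ 19 → Liquor Certificate not required.
Sec. 17-6. occupies leased commercial space; operates outdoor seating on a public sidewalk; floor area 9,200 square feet < 13,900 square feet → Regulatory Certificate not required.
Sec. 17-7. boards or breeds animals; floor area 9,200 square feet > 5,200 square feet → Kennel Certificate not required.
Sec. 17-8. years in business 16 < 30; occupies leased commercial space → New Business Permit required.
Sec. 17-9. sells alcoholic beverages; occupies leased commercial space → Annual Certificate required.
Sec. 17-10. years in business 16 ≥ 2; floor area 9,200 square feet < 14,900 square feet → New Business Authorization not required.
Sec. 17-11. is located in Zone B (not: is located in the designated historic district) → Municipal Authorization not required.
Sec. 17-12. floor area 9,200 square feet < 13,100 square feet; occupies leased commercial space; operates outdoor seating on a public sidewalk → Standard Registration required.

Annual Certificate, New Business Permit, Standard Registration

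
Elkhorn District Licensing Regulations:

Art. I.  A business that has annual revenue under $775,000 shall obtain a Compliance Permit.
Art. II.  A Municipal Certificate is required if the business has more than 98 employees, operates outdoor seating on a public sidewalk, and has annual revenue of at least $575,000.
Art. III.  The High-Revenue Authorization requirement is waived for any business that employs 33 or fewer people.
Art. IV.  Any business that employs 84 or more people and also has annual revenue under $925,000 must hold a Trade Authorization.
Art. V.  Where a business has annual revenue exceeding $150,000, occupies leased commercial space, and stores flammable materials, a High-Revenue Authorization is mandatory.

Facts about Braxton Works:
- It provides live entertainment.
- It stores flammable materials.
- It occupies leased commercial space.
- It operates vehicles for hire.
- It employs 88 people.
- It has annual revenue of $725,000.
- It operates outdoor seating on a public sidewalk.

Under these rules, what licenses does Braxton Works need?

Compliance Permit, High-Revenue Authorization, Trade Authorization

Art. I. revenue $725,000 < $775,000 → Compliance Permit required.
Art. II. employees 88 ≤ 98; operates outdoor seating on a public sidewalk; revenue $725,000 ≥ $575,000 → Municipal Certificate not required.
Art. III. employees 88 > 33 → High-Revenue Authorization exemption does not apply.
Art. IV. employees 88 ≥ 84; revenue $725,000 < $925,000 → Trade Authorization required.
Art. V. revenue $725,000 > $150,000; occupies leased commercial space; stores flammable materials → High-Revenue Authorization required.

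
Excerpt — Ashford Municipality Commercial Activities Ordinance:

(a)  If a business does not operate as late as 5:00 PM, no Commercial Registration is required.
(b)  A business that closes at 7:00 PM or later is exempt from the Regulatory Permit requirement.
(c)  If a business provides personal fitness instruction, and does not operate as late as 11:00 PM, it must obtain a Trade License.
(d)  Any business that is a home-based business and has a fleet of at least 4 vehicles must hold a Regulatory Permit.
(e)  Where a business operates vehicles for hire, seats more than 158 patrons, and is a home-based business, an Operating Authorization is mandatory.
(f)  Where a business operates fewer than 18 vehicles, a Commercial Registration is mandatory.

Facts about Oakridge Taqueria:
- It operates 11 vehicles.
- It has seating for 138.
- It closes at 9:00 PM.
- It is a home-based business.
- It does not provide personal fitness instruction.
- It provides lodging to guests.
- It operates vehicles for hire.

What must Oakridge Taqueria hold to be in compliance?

Commercial Registration

(a) closes 9:00 PM, after 5:00 PM → Commercial Registration exemption does not apply.
(b) closes 9:00 PM, after 7:00 PM → exempt from Regulatory Permit.
(c) does not provide personal fitness instruction; closes 9:00 PM, at/before 11:00 PM → Trade License not required.
(d) is a home-based business; vehicles 11 ≥ 4 → Regulatory Permit required.
(e) operates vehicles for hire; seating 138 ≤ 158; is a home-based business → Operating Authorization not required.
(f) vehicles 11 < 18 → Commercial Registration required.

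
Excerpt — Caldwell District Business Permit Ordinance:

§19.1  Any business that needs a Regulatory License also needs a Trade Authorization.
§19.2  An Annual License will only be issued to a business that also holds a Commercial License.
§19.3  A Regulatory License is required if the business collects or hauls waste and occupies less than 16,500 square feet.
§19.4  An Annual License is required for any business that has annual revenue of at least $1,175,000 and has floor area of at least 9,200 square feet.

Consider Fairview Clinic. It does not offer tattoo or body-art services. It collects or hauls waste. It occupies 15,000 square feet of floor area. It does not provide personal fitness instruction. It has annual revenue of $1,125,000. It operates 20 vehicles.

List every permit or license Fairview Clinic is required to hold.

§19.1 Regulatory License is required → Trade Authorization also required.
§19.2 Annual License is not required → no effect.
§19.3 collects or hauls waste; floor area 15,000 square feet < 16,500 square feet → Regulatory License required.
§19.4 revenue $1,125,000 < $1,175,000; floor area 15,000 square feet ≥ 9,200 square feet → Annual License not required.

Regulatory License, Trade Authorization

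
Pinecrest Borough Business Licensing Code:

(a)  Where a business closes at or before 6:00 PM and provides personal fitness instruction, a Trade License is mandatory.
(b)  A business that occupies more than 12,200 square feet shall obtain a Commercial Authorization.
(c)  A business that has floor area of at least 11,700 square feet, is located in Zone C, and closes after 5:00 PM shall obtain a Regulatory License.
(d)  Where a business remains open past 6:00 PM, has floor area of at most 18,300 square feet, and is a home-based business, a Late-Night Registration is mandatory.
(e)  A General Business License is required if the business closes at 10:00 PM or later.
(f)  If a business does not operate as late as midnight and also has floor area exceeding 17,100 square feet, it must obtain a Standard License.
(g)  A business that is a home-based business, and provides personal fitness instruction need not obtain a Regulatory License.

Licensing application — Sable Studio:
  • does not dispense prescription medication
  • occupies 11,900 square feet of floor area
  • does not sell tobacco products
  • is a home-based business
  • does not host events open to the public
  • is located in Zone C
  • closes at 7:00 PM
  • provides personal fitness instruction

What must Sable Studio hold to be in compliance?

Late-Night Registration

(a) closes 7:00 PM, after 6:00 PM; provides personal fitness instruction → Trade License not required.
(b) floor area 11,900 square feet ≤ 12,200 square feet → Commercial Authorization not required.
(c) floor area 11,900 square feet ≥ 11,700 square feet; is located in Zone C; closes 7:00 PM, after 5:00 PM → Regulatory License required.
(d) closes 7:00 PM, after 6:00 PM; floor area 11,900 square feet ≤ 18,300 square feet; is a home-based business → Late-Night Registration required.
(e) closes 7:00 PM, at/before 10:00 PM → General Business License not required.
(f) closes 7:00 PM, at/before midnight; floor area 11,900 square feet ≤ 17,100 square feet → Standard License not required.
(g) is a home-based business; provides personal fitness instruction → exempt from Regulatory License.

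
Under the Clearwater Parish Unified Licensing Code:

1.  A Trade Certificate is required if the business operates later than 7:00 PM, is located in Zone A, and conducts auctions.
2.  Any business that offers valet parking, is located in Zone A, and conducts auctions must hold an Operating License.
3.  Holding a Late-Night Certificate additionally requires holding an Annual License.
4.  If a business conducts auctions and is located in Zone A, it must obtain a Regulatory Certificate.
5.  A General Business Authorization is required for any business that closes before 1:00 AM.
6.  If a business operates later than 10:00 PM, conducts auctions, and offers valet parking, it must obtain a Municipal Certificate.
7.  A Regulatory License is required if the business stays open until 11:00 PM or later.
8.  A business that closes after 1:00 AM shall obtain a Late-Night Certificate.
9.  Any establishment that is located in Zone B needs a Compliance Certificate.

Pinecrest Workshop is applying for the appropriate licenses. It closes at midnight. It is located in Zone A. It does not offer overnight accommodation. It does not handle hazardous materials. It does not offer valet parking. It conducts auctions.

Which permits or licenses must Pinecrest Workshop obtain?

1. closes midnight, after 7:00 PM; is located in Zone A; conducts auctions → Trade Certificate required.
2. does not offer valet parking; is located in Zone A; conducts auctions → Operating License not required.
3. Late-Night Certificate is not required → no effect.
4. conducts auctions; is located in Zone A → Regulatory Certificate required.
5. closes midnight, at/before 1:00 AM → General Business Authorization required.
6. closes midnight, after 10:00 PM; conducts auctions; does not offer valet parking → Municipal Certificate not required.
7. closes midnight, after 11:00 PM → Regulatory License required.
8. closes midnight, at/before 1:00 AM → Late-Night Certificate not required.
9. is located in Zone A (not: is located in Zone B) → Compliance Certificate not required.

General Business Authorization, Regulatory Certificate, Regulatory License, Trade Certificate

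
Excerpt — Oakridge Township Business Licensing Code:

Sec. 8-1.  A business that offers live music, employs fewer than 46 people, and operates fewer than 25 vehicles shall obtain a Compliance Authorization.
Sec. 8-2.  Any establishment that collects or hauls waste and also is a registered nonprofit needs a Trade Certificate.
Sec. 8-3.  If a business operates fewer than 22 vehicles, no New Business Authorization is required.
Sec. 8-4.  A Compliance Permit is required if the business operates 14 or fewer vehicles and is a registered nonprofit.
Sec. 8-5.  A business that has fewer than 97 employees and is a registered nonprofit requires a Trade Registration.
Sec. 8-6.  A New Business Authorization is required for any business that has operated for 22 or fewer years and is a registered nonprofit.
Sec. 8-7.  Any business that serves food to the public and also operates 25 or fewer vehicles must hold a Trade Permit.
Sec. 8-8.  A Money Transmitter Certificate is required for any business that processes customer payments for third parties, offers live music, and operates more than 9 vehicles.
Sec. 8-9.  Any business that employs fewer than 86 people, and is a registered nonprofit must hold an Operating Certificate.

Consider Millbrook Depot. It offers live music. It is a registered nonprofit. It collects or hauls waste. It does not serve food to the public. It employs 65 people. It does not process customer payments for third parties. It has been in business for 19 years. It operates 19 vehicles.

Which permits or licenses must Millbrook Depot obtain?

Sec. 8-1. offers live music; employees 65 ≥ 46; vehicles 19 < 25 → Compliance Authorization not required.
Sec. 8-2. collects or hauls waste; is a registered nonprofit → Trade Certificate required.
Sec. 8-3. vehicles 19 < 22 → exempt from New Business Authorization.
Sec. 8-4. vehicles 19 > 14; is a registered nonprofit → Compliance Permit not required.
Sec. 8-5. employees 65 < 97; is a registered nonprofit → Trade Registration required.
Sec. 8-6. years in business 19 ≤ 22; is a registered nonprofit → New Business Authorization required.
Sec. 8-7. does not serve food to the public; vehicles 19 ≤ 25 → Trade Permit not required.
Sec. 8-8. does not process customer payments for third parties; offers live music; vehicles 19 > 9 → Money Transmitter Certificate not required.
Sec. 8-9. employees 65 < 86; is a registered nonprofit → Operating Certificate required.

Operating Certificate, Trade Certificate, Trade Registration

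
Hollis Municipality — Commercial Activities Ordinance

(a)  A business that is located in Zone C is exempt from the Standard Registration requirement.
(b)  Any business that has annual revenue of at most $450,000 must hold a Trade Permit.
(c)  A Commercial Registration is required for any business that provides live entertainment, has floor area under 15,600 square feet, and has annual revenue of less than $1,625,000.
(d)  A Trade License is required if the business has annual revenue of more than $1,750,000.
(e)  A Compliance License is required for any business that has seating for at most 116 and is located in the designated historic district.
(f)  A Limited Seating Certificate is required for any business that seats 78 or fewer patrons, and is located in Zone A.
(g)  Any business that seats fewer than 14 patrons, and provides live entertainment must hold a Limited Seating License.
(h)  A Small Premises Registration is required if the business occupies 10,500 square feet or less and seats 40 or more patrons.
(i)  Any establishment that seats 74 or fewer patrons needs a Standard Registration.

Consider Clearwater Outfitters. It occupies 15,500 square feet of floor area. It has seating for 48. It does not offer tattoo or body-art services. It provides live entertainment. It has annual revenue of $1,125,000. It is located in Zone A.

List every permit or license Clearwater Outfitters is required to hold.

(a) is located in Zone A (not: is located in Zone C) → Standard Registration exemption does not apply.
(b) revenue $1,125,000 > $450,000 → Trade Permit not required.
(c) provides live entertainment; floor area 15,500 square feet < 15,600 square feet; revenue $1,125,000 < $1,625,000 → Commercial Registration required.
(d) revenue $1,125,000 ≤ $1,750,000 → Trade License not required.
(e) seating 48 ≤ 116; is located in Zone A (not: is located in the designated historic district) → Compliance License not required.
(f) seating 48 ≤ 78; is located in Zone A → Limited Seating Certificate required.
(g) seating 48 ≥ 14; provides live entertainment → Limited Seating License not required.
(h) floor area 15,500 square feet > 10,500 square feet; seating 48 ≥ 40 → Small Premises Registration not required.
(i) seating 48 ≤ 74 → Standard Registration required.

Commercial Registration, Limited Seating Certificate, Standard Registration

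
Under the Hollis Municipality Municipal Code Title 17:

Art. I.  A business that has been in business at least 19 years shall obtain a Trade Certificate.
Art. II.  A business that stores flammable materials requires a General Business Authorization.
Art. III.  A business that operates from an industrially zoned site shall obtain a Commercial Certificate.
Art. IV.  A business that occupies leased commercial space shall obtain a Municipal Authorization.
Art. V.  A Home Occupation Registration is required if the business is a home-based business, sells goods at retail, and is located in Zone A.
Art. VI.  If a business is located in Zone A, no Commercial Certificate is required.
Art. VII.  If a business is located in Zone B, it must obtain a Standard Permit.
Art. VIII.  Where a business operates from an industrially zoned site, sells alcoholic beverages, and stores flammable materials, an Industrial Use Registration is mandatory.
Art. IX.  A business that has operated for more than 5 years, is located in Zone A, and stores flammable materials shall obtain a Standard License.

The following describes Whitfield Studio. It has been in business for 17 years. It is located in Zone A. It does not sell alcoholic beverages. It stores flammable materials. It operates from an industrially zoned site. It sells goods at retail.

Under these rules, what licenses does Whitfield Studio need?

Art. I. years in business 17 < 19 → Trade Certificate not required.
Art. II. stores flammable materials → General Business Authorization required.
Art. III. operates from an industrially zoned site → Commercial Certificate required.
Art. IV. operates from an industrially zoned site (not: occupies leased commercial space) → Municipal Authorization not required.
Art. V. operates from an industrially zoned site (not: is a home-based business); sells goods at retail; is located in Zone A → Home Occupation Registration not required.
Art. VI. is located in Zone A → exempt from Commercial Certificate.
Art. VII. is located in Zone A (not: is located in Zone B) → Standard Permit not required.
Art. VIII. operates from an industrially zoned site; does not sell alcoholic beverages; stores flammable materials → Industrial Use Registration not required.
Art. IX. years in business 17 > 5; is located in Zone A; stores flammable materials → Standard License required.

General Business Authorization, Standard License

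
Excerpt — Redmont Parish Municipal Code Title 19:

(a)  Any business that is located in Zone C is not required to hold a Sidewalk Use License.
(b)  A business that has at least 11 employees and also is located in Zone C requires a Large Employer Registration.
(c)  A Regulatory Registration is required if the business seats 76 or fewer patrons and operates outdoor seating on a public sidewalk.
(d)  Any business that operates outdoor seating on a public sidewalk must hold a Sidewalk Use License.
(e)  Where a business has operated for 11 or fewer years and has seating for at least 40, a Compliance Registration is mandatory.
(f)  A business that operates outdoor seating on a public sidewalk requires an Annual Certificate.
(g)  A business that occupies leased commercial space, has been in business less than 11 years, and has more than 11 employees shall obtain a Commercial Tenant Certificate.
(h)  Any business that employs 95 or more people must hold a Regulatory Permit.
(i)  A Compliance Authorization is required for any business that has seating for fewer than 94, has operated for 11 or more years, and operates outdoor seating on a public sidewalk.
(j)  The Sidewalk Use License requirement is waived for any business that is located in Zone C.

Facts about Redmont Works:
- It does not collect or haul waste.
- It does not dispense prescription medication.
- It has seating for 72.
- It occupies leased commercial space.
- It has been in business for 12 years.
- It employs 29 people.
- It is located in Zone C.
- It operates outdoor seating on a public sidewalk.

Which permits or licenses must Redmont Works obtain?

(a) is located in Zone C → exempt from Sidewalk Use License.
(b) employees 29 ≥ 11; is located in Zone C → Large Employer Registration required.
(c) seating 72 ≤ 76; operates outdoor seating on a public sidewalk → Regulatory Registration required.
(d) operates outdoor seating on a public sidewalk → Sidewalk Use License required.
(e) years in business 12 > 11; seating 72 ≥ 40 → Compliance Registration not required.
(f) operates outdoor seating on a public sidewalk → Annual Certificate required.
(g) occupies leased commercial space; years in business 12 ≥ 11; employees 29 > 11 → Commercial Tenant Certificate not required.
(h) employees 29 < 95 → Regulatory Permit not required.
(i) seating 72 < 94; years in business 12 ≥ 11; operates outdoor seating on a public sidewalk → Compliance Authorization required.
(j) is located in Zone C → exempt from Sidewalk Use License.

Annual Certificate, Compliance Authorization, Large Employer Registration, Regulatory Registration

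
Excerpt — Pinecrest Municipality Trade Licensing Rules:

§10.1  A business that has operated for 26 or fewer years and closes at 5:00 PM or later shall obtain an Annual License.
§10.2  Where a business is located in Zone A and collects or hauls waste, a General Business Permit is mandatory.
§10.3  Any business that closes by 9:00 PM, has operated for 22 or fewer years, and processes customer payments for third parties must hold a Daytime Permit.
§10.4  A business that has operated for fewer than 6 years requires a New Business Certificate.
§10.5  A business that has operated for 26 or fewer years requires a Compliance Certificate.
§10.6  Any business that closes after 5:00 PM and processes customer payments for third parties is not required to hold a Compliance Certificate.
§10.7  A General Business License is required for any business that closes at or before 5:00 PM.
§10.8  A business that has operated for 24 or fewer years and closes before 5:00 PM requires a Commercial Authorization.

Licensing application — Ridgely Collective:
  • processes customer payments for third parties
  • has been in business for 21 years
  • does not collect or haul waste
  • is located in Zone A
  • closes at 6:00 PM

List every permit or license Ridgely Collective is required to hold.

§10.1 years in business 21 ≤ 26; closes 6:00 PM, after 5:00 PM → Annual License required.
§10.2 is located in Zone A; does not collect or haul waste → General Business Permit not required.
§10.3 closes 6:00 PM, at/before 9:00 PM; years in business 21 ≤ 22; processes customer payments for third parties → Daytime Permit required.
§10.4 years in business 21 ≥ 6 → New Business Certificate not required.
§10.5 years in business 21 ≤ 26 → Compliance Certificate required.
§10.6 closes 6:00 PM, after 5:00 PM; processes customer payments for third parties → exempt from Compliance Certificate.
§10.7 closes 6:00 PM, after 5:00 PM → General Business License not required.
§10.8 years in business 21 ≤ 24; closes 6:00 PM, after 5:00 PM → Commercial Authorization not required.

Annual License, Daytime Permit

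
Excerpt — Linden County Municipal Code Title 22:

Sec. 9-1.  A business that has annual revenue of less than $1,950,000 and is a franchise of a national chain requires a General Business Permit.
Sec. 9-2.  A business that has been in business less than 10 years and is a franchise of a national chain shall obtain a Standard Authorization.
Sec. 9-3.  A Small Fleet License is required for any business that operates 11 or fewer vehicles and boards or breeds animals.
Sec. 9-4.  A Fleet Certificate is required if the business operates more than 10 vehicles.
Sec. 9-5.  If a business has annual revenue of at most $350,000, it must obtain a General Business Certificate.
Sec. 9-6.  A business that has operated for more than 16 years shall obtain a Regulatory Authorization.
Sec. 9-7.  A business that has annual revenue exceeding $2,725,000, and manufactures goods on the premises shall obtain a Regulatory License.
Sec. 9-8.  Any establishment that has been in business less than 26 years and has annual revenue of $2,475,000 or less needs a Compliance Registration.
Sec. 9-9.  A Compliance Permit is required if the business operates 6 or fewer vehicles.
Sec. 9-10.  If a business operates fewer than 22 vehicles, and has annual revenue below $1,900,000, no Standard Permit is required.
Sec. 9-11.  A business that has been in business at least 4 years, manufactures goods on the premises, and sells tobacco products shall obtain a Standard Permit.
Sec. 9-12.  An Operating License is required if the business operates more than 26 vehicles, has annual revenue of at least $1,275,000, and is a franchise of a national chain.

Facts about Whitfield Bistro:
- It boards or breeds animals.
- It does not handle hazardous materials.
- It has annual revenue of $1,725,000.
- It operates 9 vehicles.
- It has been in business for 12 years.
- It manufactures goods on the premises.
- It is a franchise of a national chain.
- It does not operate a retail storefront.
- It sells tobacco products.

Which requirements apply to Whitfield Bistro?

Sec. 9-1. revenue $1,725,000 < $1,950,000; is a franchise of a national chain → General Business Permit required.
Sec. 9-2. years in business 12 ≥ 10; is a franchise of a national chain → Standard Authorization not required.
Sec. 9-3. vehicles 9 ≤ 11; boards or breeds animals → Small Fleet License required.
Sec. 9-4. vehicles 9 ≤ 10 → Fleet Certificate not required.
Sec. 9-5. revenue $1,725,000 > $350,000 → General Business Certificate not required.
Sec. 9-6. years in business 12 ≤ 16 → Regulatory Authorization not required.
Sec. 9-7. revenue $1,725,000 ≤ $2,725,000; manufactures goods on the premises → Regulatory License not required.
Sec. 9-8. years in business 12 < 26; revenue $1,725,000 ≤ $2,475,000 → Compliance Registration required.
Sec. 9-9. vehicles 9 > 6 → Compliance Permit not required.
Sec. 9-10. vehicles 9 < 22; revenue $1,725,000 < $1,900,000 → exempt from Standard Permit.
Sec. 9-11. years in business 12 ≥ 4; manufactures goods on the premises; sells tobacco products → Standard Permit required.
Sec. 9-12. vehicles 9 ≤ 26; revenue $1,725,000 ≥ $1,275,000; is a franchise of a national chain → Operating License not required.

Compliance Registration, General Business Permit, Small Fleet License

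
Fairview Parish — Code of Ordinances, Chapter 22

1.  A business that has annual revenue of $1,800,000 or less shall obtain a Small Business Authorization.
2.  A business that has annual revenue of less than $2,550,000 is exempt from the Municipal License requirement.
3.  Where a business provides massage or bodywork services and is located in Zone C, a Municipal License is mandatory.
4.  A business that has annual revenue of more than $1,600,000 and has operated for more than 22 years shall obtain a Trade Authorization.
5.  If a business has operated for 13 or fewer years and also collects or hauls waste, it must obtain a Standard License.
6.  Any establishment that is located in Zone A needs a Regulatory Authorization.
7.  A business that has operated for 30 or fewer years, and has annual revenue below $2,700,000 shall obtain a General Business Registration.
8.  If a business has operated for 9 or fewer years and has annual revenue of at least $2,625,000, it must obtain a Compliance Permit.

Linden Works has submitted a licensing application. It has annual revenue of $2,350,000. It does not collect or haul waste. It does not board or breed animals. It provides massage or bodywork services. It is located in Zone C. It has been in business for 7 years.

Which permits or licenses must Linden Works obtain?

1. revenue $2,350,000 > $1,800,000 → Small Business Authorization not required.
2. revenue $2,350,000 < $2,550,000 → exempt from Municipal License.
3. provides massage or bodywork services; is located in Zone C → Municipal License required.
4. revenue $2,350,000 > $1,600,000; years in business 7 ≤ 22 → Trade Authorization not required.
5. years in business 7 ≤ 13; does not collect or haul waste → Standard License not required.
6. is located in Zone C (not: is located in Zone A) → Regulatory Authorization not required.
7. years in business 7 ≤ 30; revenue $2,350,000 < $2,700,000 → General Business Registration required.
8. years in business 7 ≤ 9; revenue $2,350,000 < $2,625,000 → Compliance Permit not required.

General Business Registration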